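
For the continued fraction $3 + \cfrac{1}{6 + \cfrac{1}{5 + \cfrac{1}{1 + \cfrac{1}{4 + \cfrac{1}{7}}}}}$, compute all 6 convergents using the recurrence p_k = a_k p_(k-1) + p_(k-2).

3/1, 19/6, 98/31, 117/37, 566/179, 4079/1290

Using the convergent recurrence p_i = a_i*p_{i-1} + p_{i-2}, q_i = a_i*q_{i-1} + q_{i-2} with p_{-2}=0, p_{-1}=1, q_{-2}=1, q_{-1}=0:
  i=0: a_0=3, p_0 = 3*1 + 0 = 3, q_0 = 3*0 + 1 = 1.
  i=1: a_1=6, p_1 = 6*3 + 1 = 19, q_1 = 6*1 + 0 = 6.
  i=2: a_2=5, p_2 = 5*19 + 3 = 98, q_2 = 5*6 + 1 = 31.
  i=3: a_3=1, p_3 = 1*98 + 19 = 117, q_3 = 1*31 + 6 = 37.
  i=4: a_4=4, p_4 = 4*117 + 98 = 566, q_4 = 4*37 + 31 = 179.
  i=5: a_5=7, p_5 = 7*566 + 117 = 4079, q_5 = 7*179 + 37 = 1290.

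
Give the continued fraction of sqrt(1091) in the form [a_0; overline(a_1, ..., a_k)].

Write x_i = (sqrt(1091) + m_i)/d_i with (m_0, d_0) = (0, 1). a_0 = floor(sqrt(1091)) = 33, since 33^2 = 1089 <= 1091 < 1156 = 34^2.
Iterate m_{i+1} = d_i*a_i - m_i, d_{i+1} = (1091 - m_{i+1}^2)/d_i, a_{i+1} = floor((a_0 + m_{i+1})/d_{i+1}):
  m_1 = 1*33 - 0 = 33, d_1 = (1091 - 33^2)/1 = 2/1 = 2, a_1 = floor((33 + 33)/2) = 33.
  m_2 = 2*33 - 33 = 33, d_2 = (1091 - 33^2)/2 = 2/2 = 1, a_2 = floor((33 + 33)/1) = 66.
  m_3 = 1*66 - 33 = 33, d_3 = (1091 - 33^2)/1 = 2/1 = 2: (m_3, d_3) = (m_1, d_1) = (33, 2), so from here the quotients repeat a_1, a_2; the period length is 2.
Hence the expansion of sqrt(1091) is a_0 = 33 followed by the repeating block 33, 66 (period 2).

[33; overline(33, 66)]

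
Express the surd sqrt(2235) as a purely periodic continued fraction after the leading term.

Write x_i = (sqrt(2235) + m_i)/d_i with (m_0, d_0) = (0, 1). a_0 = floor(sqrt(2235)) = 47, since 47^2 = 2209 <= 2235 < 2304 = 48^2.
Iterate m_{i+1} = d_i*a_i - m_i, d_{i+1} = (2235 - m_{i+1}^2)/d_i, a_{i+1} = floor((a_0 + m_{i+1})/d_{i+1}):
  m_1 = 1*47 - 0 = 47, d_1 = (2235 - 47^2)/1 = 26/1 = 26, a_1 = floor((47 + 47)/26) = 3.
  m_2 = 26*3 - 47 = 31, d_2 = (2235 - 31^2)/26 = 1274/26 = 49, a_2 = floor((47 + 31)/49) = 1.
  m_3 = 49*1 - 31 = 18, d_3 = (2235 - 18^2)/49 = 1911/49 = 39, a_3 = floor((47 + 18)/39) = 1.
  m_4 = 39*1 - 18 = 21, d_4 = (2235 - 21^2)/39 = 1794/39 = 46, a_4 = floor((47 + 21)/46) = 1.
  m_5 = 46*1 - 21 = 25, d_5 = (2235 - 25^2)/46 = 1610/46 = 35, a_5 = floor((47 + 25)/35) = 2.
  m_6 = 35*2 - 25 = 45, d_6 = (2235 - 45^2)/35 = 210/35 = 6, a_6 = floor((47 + 45)/6) = 15.
  m_7 = 6*15 - 45 = 45, d_7 = (2235 - 45^2)/6 = 210/6 = 35, a_7 = floor((47 + 45)/35) = 2.
  m_8 = 35*2 - 45 = 25, d_8 = (2235 - 25^2)/35 = 1610/35 = 46, a_8 = floor((47 + 25)/46) = 1.
  m_9 = 46*1 - 25 = 21, d_9 = (2235 - 21^2)/46 = 1794/46 = 39, a_9 = floor((47 + 21)/39) = 1.
  m_10 = 39*1 - 21 = 18, d_10 = (2235 - 18^2)/39 = 1911/39 = 49, a_10 = floor((47 + 18)/49) = 1.
  m_11 = 49*1 - 18 = 31, d_11 = (2235 - 31^2)/49 = 1274/49 = 26, a_11 = floor((47 + 31)/26) = 3.
  m_12 = 26*3 - 31 = 47, d_12 = (2235 - 47^2)/26 = 26/26 = 1, a_12 = floor((47 + 47)/1) = 94.
  m_13 = 1*94 - 47 = 47, d_13 = (2235 - 47^2)/1 = 26/1 = 26: (m_13, d_13) = (m_1, d_1) = (47, 26), so from here the quotients repeat a_1, ..., a_12; the period length is 12.
Hence the expansion of sqrt(2235) is a_0 = 47 followed by the repeating block 3, 1, 1, 1, 2, 15, 2, 1, 1, 1, 3, 94 (period 12).

[47; (3, 1, 1, 1, 2, 15, 2, 1, 1, 1, 3, 94)]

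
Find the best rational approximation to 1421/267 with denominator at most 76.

314/59

Expand x = 1421/267 as a continued fraction with the Euclidean algorithm:
  1421 = 5*267 + 86, so a_0 = 5.
  267 = 3*86 + 9, so a_1 = 3.
  86 = 9*9 + 5, so a_2 = 9.
  9 = 1*5 + 4, so a_3 = 1.
  5 = 1*4 + 1, so a_4 = 1.
  4 = 4*1 + 0, so a_5 = 4.
so x = [5; 3, 9, 1, 1, 4].
Convergents (p_i = a_i*p_{i-1} + p_{i-2}, q_i = a_i*q_{i-1} + q_{i-2} with p_{-2}=0, p_{-1}=1, q_{-2}=1, q_{-1}=0), until the denominator exceeds 76:
  i=0: a_0=5, p_0 = 5*1 + 0 = 5, q_0 = 5*0 + 1 = 1.
  i=1: a_1=3, p_1 = 3*5 + 1 = 16, q_1 = 3*1 + 0 = 3.
  i=2: a_2=9, p_2 = 9*16 + 5 = 149, q_2 = 9*3 + 1 = 28.
  i=3: a_3=1, p_3 = 1*149 + 16 = 165, q_3 = 1*28 + 3 = 31.
  i=4: a_4=1, p_4 = 1*165 + 149 = 314, q_4 = 1*31 + 28 = 59.
  i=5: a_5=4, p_5 = 4*314 + 165 = 1421, q_5 = 4*59 + 31 = 267.
q_5 = 267 > 76, so the last convergent with denominator <= 76 is p_4/q_4 = 314/59.
The closest fraction with denominator <= 76 is either p_4/q_4 or the intermediate fraction (k*p_4 + p_3)/(k*q_4 + q_3) with the largest k >= 1 whose denominator stays <= 76; these approach x as k grows, and every other convergent or intermediate fraction in range is farther away.
Largest k: floor((76 - q_3)/q_4) = floor((76 - 31)/59) = 0.
Since k = 0, no intermediate fraction beyond p_4/q_4 has denominator <= 76, so the convergent 314/59 is the closest (its error is |1421*59 - 314*267|/(267*59) = 1/15753).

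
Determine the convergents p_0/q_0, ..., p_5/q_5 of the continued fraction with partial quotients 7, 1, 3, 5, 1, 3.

7/1, 8/1, 31/4, 163/21, 194/25, 745/96

Using the convergent recurrence p_i = a_i*p_{i-1} + p_{i-2}, q_i = a_i*q_{i-1} + q_{i-2} with p_{-2}=0, p_{-1}=1, q_{-2}=1, q_{-1}=0:
  i=0: a_0=7, p_0 = 7*1 + 0 = 7, q_0 = 7*0 + 1 = 1.
  i=1: a_1=1, p_1 = 1*7 + 1 = 8, q_1 = 1*1 + 0 = 1.
  i=2: a_2=3, p_2 = 3*8 + 7 = 31, q_2 = 3*1 + 1 = 4.
  i=3: a_3=5, p_3 = 5*31 + 8 = 163, q_3 = 5*4 + 1 = 21.
  i=4: a_4=1, p_4 = 1*163 + 31 = 194, q_4 = 1*21 + 4 = 25.
  i=5: a_5=3, p_5 = 3*194 + 163 = 745, q_5 = 3*25 + 21 = 96.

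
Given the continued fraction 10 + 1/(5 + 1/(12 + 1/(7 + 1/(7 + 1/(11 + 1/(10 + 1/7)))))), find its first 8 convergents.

10/1, 51/5, 622/61, 4405/432, 31457/3085, 350432/34367, 3535777/346755, 25100871/2461652

Using the convergent recurrence p_i = a_i*p_{i-1} + p_{i-2}, q_i = a_i*q_{i-1} + q_{i-2} with p_{-2}=0, p_{-1}=1, q_{-2}=1, q_{-1}=0:
  i=0: a_0=10, p_0 = 10*1 + 0 = 10, q_0 = 10*0 + 1 = 1.
  i=1: a_1=5, p_1 = 5*10 + 1 = 51, q_1 = 5*1 + 0 = 5.
  i=2: a_2=12, p_2 = 12*51 + 10 = 622, q_2 = 12*5 + 1 = 61.
  i=3: a_3=7, p_3 = 7*622 + 51 = 4405, q_3 = 7*61 + 5 = 432.
  i=4: a_4=7, p_4 = 7*4405 + 622 = 31457, q_4 = 7*432 + 61 = 3085.
  i=5: a_5=11, p_5 = 11*31457 + 4405 = 350432, q_5 = 11*3085 + 432 = 34367.
  i=6: a_6=10, p_6 = 10*350432 + 31457 = 3535777, q_6 = 10*34367 + 3085 = 346755.
  i=7: a_7=7, p_7 = 7*3535777 + 350432 = 25100871, q_7 = 7*346755 + 34367 = 2461652.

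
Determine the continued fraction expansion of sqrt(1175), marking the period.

[34; (3, 1, 1, 2, 5, 1, 5, 2, 1, 1, 3, 68)]

Write x_i = (sqrt(1175) + m_i)/d_i with (m_0, d_0) = (0, 1). a_0 = floor(sqrt(1175)) = 34, since 34^2 = 1156 <= 1175 < 1225 = 35^2.
Iterate m_{i+1} = d_i*a_i - m_i, d_{i+1} = (1175 - m_{i+1}^2)/d_i, a_{i+1} = floor((a_0 + m_{i+1})/d_{i+1}):
  m_1 = 1*34 - 0 = 34, d_1 = (1175 - 34^2)/1 = 19/1 = 19, a_1 = floor((34 + 34)/19) = 3.
  m_2 = 19*3 - 34 = 23, d_2 = (1175 - 23^2)/19 = 646/19 = 34, a_2 = floor((34 + 23)/34) = 1.
  m_3 = 34*1 - 23 = 11, d_3 = (1175 - 11^2)/34 = 1054/34 = 31, a_3 = floor((34 + 11)/31) = 1.
  m_4 = 31*1 - 11 = 20, d_4 = (1175 - 20^2)/31 = 775/31 = 25, a_4 = floor((34 + 20)/25) = 2.
  m_5 = 25*2 - 20 = 30, d_5 = (1175 - 30^2)/25 = 275/25 = 11, a_5 = floor((34 + 30)/11) = 5.
  m_6 = 11*5 - 30 = 25, d_6 = (1175 - 25^2)/11 = 550/11 = 50, a_6 = floor((34 + 25)/50) = 1.
  m_7 = 50*1 - 25 = 25, d_7 = (1175 - 25^2)/50 = 550/50 = 11, a_7 = floor((34 + 25)/11) = 5.
  m_8 = 11*5 - 25 = 30, d_8 = (1175 - 30^2)/11 = 275/11 = 25, a_8 = floor((34 + 30)/25) = 2.
  m_9 = 25*2 - 30 = 20, d_9 = (1175 - 20^2)/25 = 775/25 = 31, a_9 = floor((34 + 20)/31) = 1.
  m_10 = 31*1 - 20 = 11, d_10 = (1175 - 11^2)/31 = 1054/31 = 34, a_10 = floor((34 + 11)/34) = 1.
  m_11 = 34*1 - 11 = 23, d_11 = (1175 - 23^2)/34 = 646/34 = 19, a_11 = floor((34 + 23)/19) = 3.
  m_12 = 19*3 - 23 = 34, d_12 = (1175 - 34^2)/19 = 19/19 = 1, a_12 = floor((34 + 34)/1) = 68.
  m_13 = 1*68 - 34 = 34, d_13 = (1175 - 34^2)/1 = 19/1 = 19: (m_13, d_13) = (m_1, d_1) = (34, 19), so from here the quotients repeat a_1, ..., a_12; the period length is 12.
Hence the expansion of sqrt(1175) is a_0 = 34 followed by the repeating block 3, 1, 1, 2, 5, 1, 5, 2, 1, 1, 3, 68 (period 12).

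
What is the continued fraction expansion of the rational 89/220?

[0; 2, 2, 8, 2, 2]

Run the Euclidean algorithm on 89 and 220; the successive quotients are the partial quotients a_0, a_1, ... (each step inverts the fractional part left over by the previous one):
  89 = 0*220 + 89, so a_0 = 0.
  220 = 2*89 + 42, so a_1 = 2.
  89 = 2*42 + 5, so a_2 = 2.
  42 = 8*5 + 2, so a_3 = 8.
  5 = 2*2 + 1, so a_4 = 2.
  2 = 2*1 + 0, so a_5 = 2.
The remainder reaches 0 after 6 divisions, so the expansion has 6 partial quotients, read off in order.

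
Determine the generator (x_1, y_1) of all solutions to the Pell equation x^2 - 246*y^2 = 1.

First expand sqrt(246) as a continued fraction. With x_i = (sqrt(246) + m_i)/d_i and (m_0, d_0) = (0, 1): a_0 = floor(sqrt(246)) = 15, since 15^2 = 225 <= 246 < 256 = 16^2.
Iterate m_{i+1} = d_i*a_i - m_i, d_{i+1} = (246 - m_{i+1}^2)/d_i, a_{i+1} = floor((a_0 + m_{i+1})/d_{i+1}):
  m_1 = 1*15 - 0 = 15, d_1 = (246 - 15^2)/1 = 21/1 = 21, a_1 = floor((15 + 15)/21) = 1.
  m_2 = 21*1 - 15 = 6, d_2 = (246 - 6^2)/21 = 210/21 = 10, a_2 = floor((15 + 6)/10) = 2.
  m_3 = 10*2 - 6 = 14, d_3 = (246 - 14^2)/10 = 50/10 = 5, a_3 = floor((15 + 14)/5) = 5.
  m_4 = 5*5 - 14 = 11, d_4 = (246 - 11^2)/5 = 125/5 = 25, a_4 = floor((15 + 11)/25) = 1.
  m_5 = 25*1 - 11 = 14, d_5 = (246 - 14^2)/25 = 50/25 = 2, a_5 = floor((15 + 14)/2) = 14.
  m_6 = 2*14 - 14 = 14, d_6 = (246 - 14^2)/2 = 50/2 = 25, a_6 = floor((15 + 14)/25) = 1.
  m_7 = 25*1 - 14 = 11, d_7 = (246 - 11^2)/25 = 125/25 = 5, a_7 = floor((15 + 11)/5) = 5.
  m_8 = 5*5 - 11 = 14, d_8 = (246 - 14^2)/5 = 50/5 = 10, a_8 = floor((15 + 14)/10) = 2.
  m_9 = 10*2 - 14 = 6, d_9 = (246 - 6^2)/10 = 210/10 = 21, a_9 = floor((15 + 6)/21) = 1.
  m_10 = 21*1 - 6 = 15, d_10 = (246 - 15^2)/21 = 21/21 = 1, a_10 = floor((15 + 15)/1) = 30.
  m_11 = 1*30 - 15 = 15, d_11 = (246 - 15^2)/1 = 21/1 = 21: (m_11, d_11) = (m_1, d_1) = (15, 21), so from here the quotients repeat a_1, ..., a_10; the period length is 10.
So sqrt(246) = [15; (1, 2, 5, 1, 14, 1, 5, 2, 1, 30)] with period length k = 10.
k is even, so the fundamental solution of x^2 - 246y^2 = 1 is (p_{k-1}, q_{k-1}) = (p_9, q_9); compute convergents through index 9.
Convergents (p_i = a_i*p_{i-1} + p_{i-2}, q_i = a_i*q_{i-1} + q_{i-2} with p_{-2}=0, p_{-1}=1, q_{-2}=1, q_{-1}=0):
  i=0: a_0=15, p_0 = 15*1 + 0 = 15, q_0 = 15*0 + 1 = 1.
  i=1: a_1=1, p_1 = 1*15 + 1 = 16, q_1 = 1*1 + 0 = 1.
  i=2: a_2=2, p_2 = 2*16 + 15 = 47, q_2 = 2*1 + 1 = 3.
  i=3: a_3=5, p_3 = 5*47 + 16 = 251, q_3 = 5*3 + 1 = 16.
  i=4: a_4=1, p_4 = 1*251 + 47 = 298, q_4 = 1*16 + 3 = 19.
  i=5: a_5=14, p_5 = 14*298 + 251 = 4423, q_5 = 14*19 + 16 = 282.
  i=6: a_6=1, p_6 = 1*4423 + 298 = 4721, q_6 = 1*282 + 19 = 301.
  i=7: a_7=5, p_7 = 5*4721 + 4423 = 28028, q_7 = 5*301 + 282 = 1787.
  i=8: a_8=2, p_8 = 2*28028 + 4721 = 60777, q_8 = 2*1787 + 301 = 3875.
  i=9: a_9=1, p_9 = 1*60777 + 28028 = 88805, q_9 = 1*3875 + 1787 = 5662.
Check: 88805^2 - 246*5662^2 = 7886328025 - 7886328024 = 1, so (x, y) = (88805, 5662) solves the equation, and by the theorem it is the least positive solution.

(x, y) = (88805, 5662)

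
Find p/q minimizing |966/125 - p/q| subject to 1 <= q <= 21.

85/11

Expand x = 966/125 as a continued fraction with the Euclidean algorithm:
  966 = 7*125 + 91, so a_0 = 7.
  125 = 1*91 + 34, so a_1 = 1.
  91 = 2*34 + 23, so a_2 = 2.
  34 = 1*23 + 11, so a_3 = 1.
  23 = 2*11 + 1, so a_4 = 2.
  11 = 11*1 + 0, so a_5 = 11.
so x = [7; 1, 2, 1, 2, 11].
Convergents (p_i = a_i*p_{i-1} + p_{i-2}, q_i = a_i*q_{i-1} + q_{i-2} with p_{-2}=0, p_{-1}=1, q_{-2}=1, q_{-1}=0), until the denominator exceeds 21:
  i=0: a_0=7, p_0 = 7*1 + 0 = 7, q_0 = 7*0 + 1 = 1.
  i=1: a_1=1, p_1 = 1*7 + 1 = 8, q_1 = 1*1 + 0 = 1.
  i=2: a_2=2, p_2 = 2*8 + 7 = 23, q_2 = 2*1 + 1 = 3.
  i=3: a_3=1, p_3 = 1*23 + 8 = 31, q_3 = 1*3 + 1 = 4.
  i=4: a_4=2, p_4 = 2*31 + 23 = 85, q_4 = 2*4 + 3 = 11.
  i=5: a_5=11, p_5 = 11*85 + 31 = 966, q_5 = 11*11 + 4 = 125.
q_5 = 125 > 21, so the last convergent with denominator <= 21 is p_4/q_4 = 85/11.
The closest fraction with denominator <= 21 is either p_4/q_4 or the intermediate fraction (k*p_4 + p_3)/(k*q_4 + q_3) with the largest k >= 1 whose denominator stays <= 21; these approach x as k grows, and every other convergent or intermediate fraction in range is farther away.
Largest k: floor((21 - q_3)/q_4) = floor((21 - 4)/11) = 1.
That gives (1*85 + 31)/(1*11 + 4) = 116/15.
Compare the errors: |x - 85/11| = |966*11 - 85*125|/(125*11) = 1/1375, and |x - 116/15| = |966*15 - 116*125|/(125*15) = 10/1875.
Cross-multiplying, 1*1875 = 1875 < 13750 = 10*1375, so 1/1375 is smaller: the convergent 85/11 is closer to x than 116/15.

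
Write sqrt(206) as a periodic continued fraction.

[14; (2, 1, 5, 14, 5, 1, 2, 28)]

Write x_i = (sqrt(206) + m_i)/d_i with (m_0, d_0) = (0, 1). a_0 = floor(sqrt(206)) = 14, since 14^2 = 196 <= 206 < 225 = 15^2.
Iterate m_{i+1} = d_i*a_i - m_i, d_{i+1} = (206 - m_{i+1}^2)/d_i, a_{i+1} = floor((a_0 + m_{i+1})/d_{i+1}):
  m_1 = 1*14 - 0 = 14, d_1 = (206 - 14^2)/1 = 10/1 = 10, a_1 = floor((14 + 14)/10) = 2.
  m_2 = 10*2 - 14 = 6, d_2 = (206 - 6^2)/10 = 170/10 = 17, a_2 = floor((14 + 6)/17) = 1.
  m_3 = 17*1 - 6 = 11, d_3 = (206 - 11^2)/17 = 85/17 = 5, a_3 = floor((14 + 11)/5) = 5.
  m_4 = 5*5 - 11 = 14, d_4 = (206 - 14^2)/5 = 10/5 = 2, a_4 = floor((14 + 14)/2) = 14.
  m_5 = 2*14 - 14 = 14, d_5 = (206 - 14^2)/2 = 10/2 = 5, a_5 = floor((14 + 14)/5) = 5.
  m_6 = 5*5 - 14 = 11, d_6 = (206 - 11^2)/5 = 85/5 = 17, a_6 = floor((14 + 11)/17) = 1.
  m_7 = 17*1 - 11 = 6, d_7 = (206 - 6^2)/17 = 170/17 = 10, a_7 = floor((14 + 6)/10) = 2.
  m_8 = 10*2 - 6 = 14, d_8 = (206 - 14^2)/10 = 10/10 = 1, a_8 = floor((14 + 14)/1) = 28.
  m_9 = 1*28 - 14 = 14, d_9 = (206 - 14^2)/1 = 10/1 = 10: (m_9, d_9) = (m_1, d_1) = (14, 10), so from here the quotients repeat a_1, ..., a_8; the period length is 8.
Hence the expansion of sqrt(206) is a_0 = 14 followed by the repeating block 2, 1, 5, 14, 5, 1, 2, 28 (period 8).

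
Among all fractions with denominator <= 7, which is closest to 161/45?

25/7

Expand x = 161/45 as a continued fraction with the Euclidean algorithm:
  161 = 3*45 + 26, so a_0 = 3.
  45 = 1*26 + 19, so a_1 = 1.
  26 = 1*19 + 7, so a_2 = 1.
  19 = 2*7 + 5, so a_3 = 2.
  7 = 1*5 + 2, so a_4 = 1.
  5 = 2*2 + 1, so a_5 = 2.
  2 = 2*1 + 0, so a_6 = 2.
so x = [3; 1, 1, 2, 1, 2, 2].
Convergents (p_i = a_i*p_{i-1} + p_{i-2}, q_i = a_i*q_{i-1} + q_{i-2} with p_{-2}=0, p_{-1}=1, q_{-2}=1, q_{-1}=0), until the denominator exceeds 7:
  i=0: a_0=3, p_0 = 3*1 + 0 = 3, q_0 = 3*0 + 1 = 1.
  i=1: a_1=1, p_1 = 1*3 + 1 = 4, q_1 = 1*1 + 0 = 1.
  i=2: a_2=1, p_2 = 1*4 + 3 = 7, q_2 = 1*1 + 1 = 2.
  i=3: a_3=2, p_3 = 2*7 + 4 = 18, q_3 = 2*2 + 1 = 5.
  i=4: a_4=1, p_4 = 1*18 + 7 = 25, q_4 = 1*5 + 2 = 7.
  i=5: a_5=2, p_5 = 2*25 + 18 = 68, q_5 = 2*7 + 5 = 19.
q_5 = 19 > 7, so the last convergent with denominator <= 7 is p_4/q_4 = 25/7.
The closest fraction with denominator <= 7 is either p_4/q_4 or the intermediate fraction (k*p_4 + p_3)/(k*q_4 + q_3) with the largest k >= 1 whose denominator stays <= 7; these approach x as k grows, and every other convergent or intermediate fraction in range is farther away.
Largest k: floor((7 - q_3)/q_4) = floor((7 - 5)/7) = 0.
Since k = 0, no intermediate fraction beyond p_4/q_4 has denominator <= 7, so the convergent 25/7 is the closest (its error is |161*7 - 25*45|/(45*7) = 2/315).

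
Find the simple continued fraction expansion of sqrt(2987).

Write x_i = (sqrt(2987) + m_i)/d_i with (m_0, d_0) = (0, 1). a_0 = floor(sqrt(2987)) = 54, since 54^2 = 2916 <= 2987 < 3025 = 55^2.
Iterate m_{i+1} = d_i*a_i - m_i, d_{i+1} = (2987 - m_{i+1}^2)/d_i, a_{i+1} = floor((a_0 + m_{i+1})/d_{i+1}):
  m_1 = 1*54 - 0 = 54, d_1 = (2987 - 54^2)/1 = 71/1 = 71, a_1 = floor((54 + 54)/71) = 1.
  m_2 = 71*1 - 54 = 17, d_2 = (2987 - 17^2)/71 = 2698/71 = 38, a_2 = floor((54 + 17)/38) = 1.
  m_3 = 38*1 - 17 = 21, d_3 = (2987 - 21^2)/38 = 2546/38 = 67, a_3 = floor((54 + 21)/67) = 1.
  m_4 = 67*1 - 21 = 46, d_4 = (2987 - 46^2)/67 = 871/67 = 13, a_4 = floor((54 + 46)/13) = 7.
  m_5 = 13*7 - 46 = 45, d_5 = (2987 - 45^2)/13 = 962/13 = 74, a_5 = floor((54 + 45)/74) = 1.
  m_6 = 74*1 - 45 = 29, d_6 = (2987 - 29^2)/74 = 2146/74 = 29, a_6 = floor((54 + 29)/29) = 2.
  m_7 = 29*2 - 29 = 29, d_7 = (2987 - 29^2)/29 = 2146/29 = 74, a_7 = floor((54 + 29)/74) = 1.
  m_8 = 74*1 - 29 = 45, d_8 = (2987 - 45^2)/74 = 962/74 = 13, a_8 = floor((54 + 45)/13) = 7.
  m_9 = 13*7 - 45 = 46, d_9 = (2987 - 46^2)/13 = 871/13 = 67, a_9 = floor((54 + 46)/67) = 1.
  m_10 = 67*1 - 46 = 21, d_10 = (2987 - 21^2)/67 = 2546/67 = 38, a_10 = floor((54 + 21)/38) = 1.
  m_11 = 38*1 - 21 = 17, d_11 = (2987 - 17^2)/38 = 2698/38 = 71, a_11 = floor((54 + 17)/71) = 1.
  m_12 = 71*1 - 17 = 54, d_12 = (2987 - 54^2)/71 = 71/71 = 1, a_12 = floor((54 + 54)/1) = 108.
  m_13 = 1*108 - 54 = 54, d_13 = (2987 - 54^2)/1 = 71/1 = 71: (m_13, d_13) = (m_1, d_1) = (54, 71), so from here the quotients repeat a_1, ..., a_12; the period length is 12.
Hence the expansion of sqrt(2987) is a_0 = 54 followed by the repeating block 1, 1, 1, 7, 1, 2, 1, 7, 1, 1, 1, 108 (period 12).

[54; (1, 1, 1, 7, 1, 2, 1, 7, 1, 1, 1, 108)]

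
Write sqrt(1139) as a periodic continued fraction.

Write x_i = (sqrt(1139) + m_i)/d_i with (m_0, d_0) = (0, 1). a_0 = floor(sqrt(1139)) = 33, since 33^2 = 1089 <= 1139 < 1156 = 34^2.
Iterate m_{i+1} = d_i*a_i - m_i, d_{i+1} = (1139 - m_{i+1}^2)/d_i, a_{i+1} = floor((a_0 + m_{i+1})/d_{i+1}):
  m_1 = 1*33 - 0 = 33, d_1 = (1139 - 33^2)/1 = 50/1 = 50, a_1 = floor((33 + 33)/50) = 1.
  m_2 = 50*1 - 33 = 17, d_2 = (1139 - 17^2)/50 = 850/50 = 17, a_2 = floor((33 + 17)/17) = 2.
  m_3 = 17*2 - 17 = 17, d_3 = (1139 - 17^2)/17 = 850/17 = 50, a_3 = floor((33 + 17)/50) = 1.
  m_4 = 50*1 - 17 = 33, d_4 = (1139 - 33^2)/50 = 50/50 = 1, a_4 = floor((33 + 33)/1) = 66.
  m_5 = 1*66 - 33 = 33, d_5 = (1139 - 33^2)/1 = 50/1 = 50: (m_5, d_5) = (m_1, d_1) = (33, 50), so from here the quotients repeat a_1, ..., a_4; the period length is 4.
Hence the expansion of sqrt(1139) is a_0 = 33 followed by the repeating block 1, 2, 1, 66 (period 4).

[33; (1, 2, 1, 66)]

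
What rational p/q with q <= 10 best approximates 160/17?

47/5

Expand x = 160/17 as a continued fraction with the Euclidean algorithm:
  160 = 9*17 + 7, so a_0 = 9.
  17 = 2*7 + 3, so a_1 = 2.
  7 = 2*3 + 1, so a_2 = 2.
  3 = 3*1 + 0, so a_3 = 3.
so x = [9; 2, 2, 3].
Convergents (p_i = a_i*p_{i-1} + p_{i-2}, q_i = a_i*q_{i-1} + q_{i-2} with p_{-2}=0, p_{-1}=1, q_{-2}=1, q_{-1}=0), until the denominator exceeds 10:
  i=0: a_0=9, p_0 = 9*1 + 0 = 9, q_0 = 9*0 + 1 = 1.
  i=1: a_1=2, p_1 = 2*9 + 1 = 19, q_1 = 2*1 + 0 = 2.
  i=2: a_2=2, p_2 = 2*19 + 9 = 47, q_2 = 2*2 + 1 = 5.
  i=3: a_3=3, p_3 = 3*47 + 19 = 160, q_3 = 3*5 + 2 = 17.
q_3 = 17 > 10, so the last convergent with denominator <= 10 is p_2/q_2 = 47/5.
The closest fraction with denominator <= 10 is either p_2/q_2 or the intermediate fraction (k*p_2 + p_1)/(k*q_2 + q_1) with the largest k >= 1 whose denominator stays <= 10; these approach x as k grows, and every other convergent or intermediate fraction in range is farther away.
Largest k: floor((10 - q_1)/q_2) = floor((10 - 2)/5) = 1.
That gives (1*47 + 19)/(1*5 + 2) = 66/7.
Compare the errors: |x - 47/5| = |160*5 - 47*17|/(17*5) = 1/85, and |x - 66/7| = |160*7 - 66*17|/(17*7) = 2/119.
Cross-multiplying, 1*119 = 119 < 170 = 2*85, so 1/85 is smaller: the convergent 47/5 is closer to x than 66/7.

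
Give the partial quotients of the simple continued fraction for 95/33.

[2; 1, 7, 4]

Run the Euclidean algorithm on 95 and 33; the successive quotients are the partial quotients a_0, a_1, ... (each step inverts the fractional part left over by the previous one):
  95 = 2*33 + 29, so a_0 = 2.
  33 = 1*29 + 4, so a_1 = 1.
  29 = 7*4 + 1, so a_2 = 7.
  4 = 4*1 + 0, so a_3 = 4.
The remainder reaches 0 after 4 divisions, so the expansion has 4 partial quotients, read off in order.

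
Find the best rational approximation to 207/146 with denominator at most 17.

17/12

Expand x = 207/146 as a continued fraction with the Euclidean algorithm:
  207 = 1*146 + 61, so a_0 = 1.
  146 = 2*61 + 24, so a_1 = 2.
  61 = 2*24 + 13, so a_2 = 2.
  24 = 1*13 + 11, so a_3 = 1.
  13 = 1*11 + 2, so a_4 = 1.
  11 = 5*2 + 1, so a_5 = 5.
  2 = 2*1 + 0, so a_6 = 2.
so x = [1; 2, 2, 1, 1, 5, 2].
Convergents (p_i = a_i*p_{i-1} + p_{i-2}, q_i = a_i*q_{i-1} + q_{i-2} with p_{-2}=0, p_{-1}=1, q_{-2}=1, q_{-1}=0), until the denominator exceeds 17:
  i=0: a_0=1, p_0 = 1*1 + 0 = 1, q_0 = 1*0 + 1 = 1.
  i=1: a_1=2, p_1 = 2*1 + 1 = 3, q_1 = 2*1 + 0 = 2.
  i=2: a_2=2, p_2 = 2*3 + 1 = 7, q_2 = 2*2 + 1 = 5.
  i=3: a_3=1, p_3 = 1*7 + 3 = 10, q_3 = 1*5 + 2 = 7.
  i=4: a_4=1, p_4 = 1*10 + 7 = 17, q_4 = 1*7 + 5 = 12.
  i=5: a_5=5, p_5 = 5*17 + 10 = 95, q_5 = 5*12 + 7 = 67.
q_5 = 67 > 17, so the last convergent with denominator <= 17 is p_4/q_4 = 17/12.
The closest fraction with denominator <= 17 is either p_4/q_4 or the intermediate fraction (k*p_4 + p_3)/(k*q_4 + q_3) with the largest k >= 1 whose denominator stays <= 17; these approach x as k grows, and every other convergent or intermediate fraction in range is farther away.
Largest k: floor((17 - q_3)/q_4) = floor((17 - 7)/12) = 0.
Since k = 0, no intermediate fraction beyond p_4/q_4 has denominator <= 17, so the convergent 17/12 is the closest (its error is |207*12 - 17*146|/(146*12) = 2/1752).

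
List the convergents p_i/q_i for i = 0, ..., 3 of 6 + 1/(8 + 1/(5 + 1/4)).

Using the convergent recurrence p_i = a_i*p_{i-1} + p_{i-2}, q_i = a_i*q_{i-1} + q_{i-2} with p_{-2}=0, p_{-1}=1, q_{-2}=1, q_{-1}=0:
  i=0: a_0=6, p_0 = 6*1 + 0 = 6, q_0 = 6*0 + 1 = 1.
  i=1: a_1=8, p_1 = 8*6 + 1 = 49, q_1 = 8*1 + 0 = 8.
  i=2: a_2=5, p_2 = 5*49 + 6 = 251, q_2 = 5*8 + 1 = 41.
  i=3: a_3=4, p_3 = 4*251 + 49 = 1053, q_3 = 4*41 + 8 = 172.

6/1, 49/8, 251/41, 1053/172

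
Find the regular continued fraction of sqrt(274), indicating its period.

[16; (1, 1, 4, 4, 1, 1, 32)]

Write x_i = (sqrt(274) + m_i)/d_i with (m_0, d_0) = (0, 1). a_0 = floor(sqrt(274)) = 16, since 16^2 = 256 <= 274 < 289 = 17^2.
Iterate m_{i+1} = d_i*a_i - m_i, d_{i+1} = (274 - m_{i+1}^2)/d_i, a_{i+1} = floor((a_0 + m_{i+1})/d_{i+1}):
  m_1 = 1*16 - 0 = 16, d_1 = (274 - 16^2)/1 = 18/1 = 18, a_1 = floor((16 + 16)/18) = 1.
  m_2 = 18*1 - 16 = 2, d_2 = (274 - 2^2)/18 = 270/18 = 15, a_2 = floor((16 + 2)/15) = 1.
  m_3 = 15*1 - 2 = 13, d_3 = (274 - 13^2)/15 = 105/15 = 7, a_3 = floor((16 + 13)/7) = 4.
  m_4 = 7*4 - 13 = 15, d_4 = (274 - 15^2)/7 = 49/7 = 7, a_4 = floor((16 + 15)/7) = 4.
  m_5 = 7*4 - 15 = 13, d_5 = (274 - 13^2)/7 = 105/7 = 15, a_5 = floor((16 + 13)/15) = 1.
  m_6 = 15*1 - 13 = 2, d_6 = (274 - 2^2)/15 = 270/15 = 18, a_6 = floor((16 + 2)/18) = 1.
  m_7 = 18*1 - 2 = 16, d_7 = (274 - 16^2)/18 = 18/18 = 1, a_7 = floor((16 + 16)/1) = 32.
  m_8 = 1*32 - 16 = 16, d_8 = (274 - 16^2)/1 = 18/1 = 18: (m_8, d_8) = (m_1, d_1) = (16, 18), so from here the quotients repeat a_1, ..., a_7; the period length is 7.
Hence the expansion of sqrt(274) is a_0 = 16 followed by the repeating block 1, 1, 4, 4, 1, 1, 32 (period 7).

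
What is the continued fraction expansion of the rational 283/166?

[1; 1, 2, 2, 1, 1, 2, 1, 2]

Run the Euclidean algorithm on 283 and 166; the successive quotients are the partial quotients a_0, a_1, ... (each step inverts the fractional part left over by the previous one):
  283 = 1*166 + 117, so a_0 = 1.
  166 = 1*117 + 49, so a_1 = 1.
  117 = 2*49 + 19, so a_2 = 2.
  49 = 2*19 + 11, so a_3 = 2.
  19 = 1*11 + 8, so a_4 = 1.
  11 = 1*8 + 3, so a_5 = 1.
  8 = 2*3 + 2, so a_6 = 2.
  3 = 1*2 + 1, so a_7 = 1.
  2 = 2*1 + 0, so a_8 = 2.
The remainder reaches 0 after 9 divisions, so the expansion has 9 partial quotients, read off in order.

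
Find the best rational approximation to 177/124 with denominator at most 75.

Expand x = 177/124 as a continued fraction with the Euclidean algorithm:
  177 = 1*124 + 53, so a_0 = 1.
  124 = 2*53 + 18, so a_1 = 2.
  53 = 2*18 + 17, so a_2 = 2.
  18 = 1*17 + 1, so a_3 = 1.
  17 = 17*1 + 0, so a_4 = 17.
so x = [1; 2, 2, 1, 17].
Convergents (p_i = a_i*p_{i-1} + p_{i-2}, q_i = a_i*q_{i-1} + q_{i-2} with p_{-2}=0, p_{-1}=1, q_{-2}=1, q_{-1}=0), until the denominator exceeds 75:
  i=0: a_0=1, p_0 = 1*1 + 0 = 1, q_0 = 1*0 + 1 = 1.
  i=1: a_1=2, p_1 = 2*1 + 1 = 3, q_1 = 2*1 + 0 = 2.
  i=2: a_2=2, p_2 = 2*3 + 1 = 7, q_2 = 2*2 + 1 = 5.
  i=3: a_3=1, p_3 = 1*7 + 3 = 10, q_3 = 1*5 + 2 = 7.
  i=4: a_4=17, p_4 = 17*10 + 7 = 177, q_4 = 17*7 + 5 = 124.
q_4 = 124 > 75, so the last convergent with denominator <= 75 is p_3/q_3 = 10/7.
The closest fraction with denominator <= 75 is either p_3/q_3 or the intermediate fraction (k*p_3 + p_2)/(k*q_3 + q_2) with the largest k >= 1 whose denominator stays <= 75; these approach x as k grows, and every other convergent or intermediate fraction in range is farther away.
Largest k: floor((75 - q_2)/q_3) = floor((75 - 5)/7) = 10.
That gives (10*10 + 7)/(10*7 + 5) = 107/75.
Compare the errors: |x - 10/7| = |177*7 - 10*124|/(124*7) = 1/868, and |x - 107/75| = |177*75 - 107*124|/(124*75) = 7/9300.
Cross-multiplying, 7*868 = 6076 < 9300 = 1*9300, so 7/9300 is smaller: the intermediate fraction 107/75 is closer to x than 10/7.

107/75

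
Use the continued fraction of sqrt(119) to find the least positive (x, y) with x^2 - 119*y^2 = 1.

First expand sqrt(119) as a continued fraction. With x_i = (sqrt(119) + m_i)/d_i and (m_0, d_0) = (0, 1): a_0 = floor(sqrt(119)) = 10, since 10^2 = 100 <= 119 < 121 = 11^2.
Iterate m_{i+1} = d_i*a_i - m_i, d_{i+1} = (119 - m_{i+1}^2)/d_i, a_{i+1} = floor((a_0 + m_{i+1})/d_{i+1}):
  m_1 = 1*10 - 0 = 10, d_1 = (119 - 10^2)/1 = 19/1 = 19, a_1 = floor((10 + 10)/19) = 1.
  m_2 = 19*1 - 10 = 9, d_2 = (119 - 9^2)/19 = 38/19 = 2, a_2 = floor((10 + 9)/2) = 9.
  m_3 = 2*9 - 9 = 9, d_3 = (119 - 9^2)/2 = 38/2 = 19, a_3 = floor((10 + 9)/19) = 1.
  m_4 = 19*1 - 9 = 10, d_4 = (119 - 10^2)/19 = 19/19 = 1, a_4 = floor((10 + 10)/1) = 20.
  m_5 = 1*20 - 10 = 10, d_5 = (119 - 10^2)/1 = 19/1 = 19: (m_5, d_5) = (m_1, d_1) = (10, 19), so from here the quotients repeat a_1, ..., a_4; the period length is 4.
So sqrt(119) = [10; (1, 9, 1, 20)] with period length k = 4.
k is even, so the fundamental solution of x^2 - 119y^2 = 1 is (p_{k-1}, q_{k-1}) = (p_3, q_3); compute convergents through index 3.
Convergents (p_i = a_i*p_{i-1} + p_{i-2}, q_i = a_i*q_{i-1} + q_{i-2} with p_{-2}=0, p_{-1}=1, q_{-2}=1, q_{-1}=0):
  i=0: a_0=10, p_0 = 10*1 + 0 = 10, q_0 = 10*0 + 1 = 1.
  i=1: a_1=1, p_1 = 1*10 + 1 = 11, q_1 = 1*1 + 0 = 1.
  i=2: a_2=9, p_2 = 9*11 + 10 = 109, q_2 = 9*1 + 1 = 10.
  i=3: a_3=1, p_3 = 1*109 + 11 = 120, q_3 = 1*10 + 1 = 11.
Check: 120^2 - 119*11^2 = 14400 - 14399 = 1, so (x, y) = (120, 11) solves the equation, and by the theorem it is the least positive solution.

(x, y) = (120, 11)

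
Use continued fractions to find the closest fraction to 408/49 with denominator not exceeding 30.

Expand x = 408/49 as a continued fraction with the Euclidean algorithm:
  408 = 8*49 + 16, so a_0 = 8.
  49 = 3*16 + 1, so a_1 = 3.
  16 = 16*1 + 0, so a_2 = 16.
so x = [8; 3, 16].
Convergents (p_i = a_i*p_{i-1} + p_{i-2}, q_i = a_i*q_{i-1} + q_{i-2} with p_{-2}=0, p_{-1}=1, q_{-2}=1, q_{-1}=0), until the denominator exceeds 30:
  i=0: a_0=8, p_0 = 8*1 + 0 = 8, q_0 = 8*0 + 1 = 1.
  i=1: a_1=3, p_1 = 3*8 + 1 = 25, q_1 = 3*1 + 0 = 3.
  i=2: a_2=16, p_2 = 16*25 + 8 = 408, q_2 = 16*3 + 1 = 49.
q_2 = 49 > 30, so the last convergent with denominator <= 30 is p_1/q_1 = 25/3.
The closest fraction with denominator <= 30 is either p_1/q_1 or the intermediate fraction (k*p_1 + p_0)/(k*q_1 + q_0) with the largest k >= 1 whose denominator stays <= 30; these approach x as k grows, and every other convergent or intermediate fraction in range is farther away.
Largest k: floor((30 - q_0)/q_1) = floor((30 - 1)/3) = 9.
That gives (9*25 + 8)/(9*3 + 1) = 233/28.
Compare the errors: |x - 25/3| = |408*3 - 25*49|/(49*3) = 1/147, and |x - 233/28| = |408*28 - 233*49|/(49*28) = 7/1372.
Cross-multiplying, 7*147 = 1029 < 1372 = 1*1372, so 7/1372 is smaller: the intermediate fraction 233/28 is closer to x than 25/3.

233/28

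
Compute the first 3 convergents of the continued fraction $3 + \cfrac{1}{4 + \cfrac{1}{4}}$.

3/1, 13/4, 55/17

Using the convergent recurrence p_i = a_i*p_{i-1} + p_{i-2}, q_i = a_i*q_{i-1} + q_{i-2} with p_{-2}=0, p_{-1}=1, q_{-2}=1, q_{-1}=0:
  i=0: a_0=3, p_0 = 3*1 + 0 = 3, q_0 = 3*0 + 1 = 1.
  i=1: a_1=4, p_1 = 4*3 + 1 = 13, q_1 = 4*1 + 0 = 4.
  i=2: a_2=4, p_2 = 4*13 + 3 = 55, q_2 = 4*4 + 1 = 17.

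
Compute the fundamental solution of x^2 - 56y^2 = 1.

First expand sqrt(56) as a continued fraction. With x_i = (sqrt(56) + m_i)/d_i and (m_0, d_0) = (0, 1): a_0 = floor(sqrt(56)) = 7, since 7^2 = 49 <= 56 < 64 = 8^2.
Iterate m_{i+1} = d_i*a_i - m_i, d_{i+1} = (56 - m_{i+1}^2)/d_i, a_{i+1} = floor((a_0 + m_{i+1})/d_{i+1}):
  m_1 = 1*7 - 0 = 7, d_1 = (56 - 7^2)/1 = 7/1 = 7, a_1 = floor((7 + 7)/7) = 2.
  m_2 = 7*2 - 7 = 7, d_2 = (56 - 7^2)/7 = 7/7 = 1, a_2 = floor((7 + 7)/1) = 14.
  m_3 = 1*14 - 7 = 7, d_3 = (56 - 7^2)/1 = 7/1 = 7: (m_3, d_3) = (m_1, d_1) = (7, 7), so from here the quotients repeat a_1, a_2; the period length is 2.
So sqrt(56) = [7; (2, 14)] with period length k = 2.
k is even, so the fundamental solution of x^2 - 56y^2 = 1 is (p_{k-1}, q_{k-1}) = (p_1, q_1); compute convergents through index 1.
Convergents (p_i = a_i*p_{i-1} + p_{i-2}, q_i = a_i*q_{i-1} + q_{i-2} with p_{-2}=0, p_{-1}=1, q_{-2}=1, q_{-1}=0):
  i=0: a_0=7, p_0 = 7*1 + 0 = 7, q_0 = 7*0 + 1 = 1.
  i=1: a_1=2, p_1 = 2*7 + 1 = 15, q_1 = 2*1 + 0 = 2.
Check: 15^2 - 56*2^2 = 225 - 224 = 1, so (x, y) = (15, 2) solves the equation, and by the theorem it is the least positive solution.

(x, y) = (15, 2)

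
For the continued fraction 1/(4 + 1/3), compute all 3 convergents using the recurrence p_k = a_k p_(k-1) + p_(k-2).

0/1, 1/4, 3/13

Using the convergent recurrence p_i = a_i*p_{i-1} + p_{i-2}, q_i = a_i*q_{i-1} + q_{i-2} with p_{-2}=0, p_{-1}=1, q_{-2}=1, q_{-1}=0:
  i=0: a_0=0, p_0 = 0*1 + 0 = 0, q_0 = 0*0 + 1 = 1.
  i=1: a_1=4, p_1 = 4*0 + 1 = 1, q_1 = 4*1 + 0 = 4.
  i=2: a_2=3, p_2 = 3*1 + 0 = 3, q_2 = 3*4 + 1 = 13.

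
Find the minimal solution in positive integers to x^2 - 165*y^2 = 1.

First expand sqrt(165) as a continued fraction. With x_i = (sqrt(165) + m_i)/d_i and (m_0, d_0) = (0, 1): a_0 = floor(sqrt(165)) = 12, since 12^2 = 144 <= 165 < 169 = 13^2.
Iterate m_{i+1} = d_i*a_i - m_i, d_{i+1} = (165 - m_{i+1}^2)/d_i, a_{i+1} = floor((a_0 + m_{i+1})/d_{i+1}):
  m_1 = 1*12 - 0 = 12, d_1 = (165 - 12^2)/1 = 21/1 = 21, a_1 = floor((12 + 12)/21) = 1.
  m_2 = 21*1 - 12 = 9, d_2 = (165 - 9^2)/21 = 84/21 = 4, a_2 = floor((12 + 9)/4) = 5.
  m_3 = 4*5 - 9 = 11, d_3 = (165 - 11^2)/4 = 44/4 = 11, a_3 = floor((12 + 11)/11) = 2.
  m_4 = 11*2 - 11 = 11, d_4 = (165 - 11^2)/11 = 44/11 = 4, a_4 = floor((12 + 11)/4) = 5.
  m_5 = 4*5 - 11 = 9, d_5 = (165 - 9^2)/4 = 84/4 = 21, a_5 = floor((12 + 9)/21) = 1.
  m_6 = 21*1 - 9 = 12, d_6 = (165 - 12^2)/21 = 21/21 = 1, a_6 = floor((12 + 12)/1) = 24.
  m_7 = 1*24 - 12 = 12, d_7 = (165 - 12^2)/1 = 21/1 = 21: (m_7, d_7) = (m_1, d_1) = (12, 21), so from here the quotients repeat a_1, ..., a_6; the period length is 6.
So sqrt(165) = [12; (1, 5, 2, 5, 1, 24)] with period length k = 6.
k is even, so the fundamental solution of x^2 - 165y^2 = 1 is (p_{k-1}, q_{k-1}) = (p_5, q_5); compute convergents through index 5.
Convergents (p_i = a_i*p_{i-1} + p_{i-2}, q_i = a_i*q_{i-1} + q_{i-2} with p_{-2}=0, p_{-1}=1, q_{-2}=1, q_{-1}=0):
  i=0: a_0=12, p_0 = 12*1 + 0 = 12, q_0 = 12*0 + 1 = 1.
  i=1: a_1=1, p_1 = 1*12 + 1 = 13, q_1 = 1*1 + 0 = 1.
  i=2: a_2=5, p_2 = 5*13 + 12 = 77, q_2 = 5*1 + 1 = 6.
  i=3: a_3=2, p_3 = 2*77 + 13 = 167, q_3 = 2*6 + 1 = 13.
  i=4: a_4=5, p_4 = 5*167 + 77 = 912, q_4 = 5*13 + 6 = 71.
  i=5: a_5=1, p_5 = 1*912 + 167 = 1079, q_5 = 1*71 + 13 = 84.
Check: 1079^2 - 165*84^2 = 1164241 - 1164240 = 1, so (x, y) = (1079, 84) solves the equation, and by the theorem it is the least positive solution.

(x, y) = (1079, 84)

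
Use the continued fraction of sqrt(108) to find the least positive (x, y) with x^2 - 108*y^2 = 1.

(x, y) = (1351, 130)

First expand sqrt(108) as a continued fraction. With x_i = (sqrt(108) + m_i)/d_i and (m_0, d_0) = (0, 1): a_0 = floor(sqrt(108)) = 10, since 10^2 = 100 <= 108 < 121 = 11^2.
Iterate m_{i+1} = d_i*a_i - m_i, d_{i+1} = (108 - m_{i+1}^2)/d_i, a_{i+1} = floor((a_0 + m_{i+1})/d_{i+1}):
  m_1 = 1*10 - 0 = 10, d_1 = (108 - 10^2)/1 = 8/1 = 8, a_1 = floor((10 + 10)/8) = 2.
  m_2 = 8*2 - 10 = 6, d_2 = (108 - 6^2)/8 = 72/8 = 9, a_2 = floor((10 + 6)/9) = 1.
  m_3 = 9*1 - 6 = 3, d_3 = (108 - 3^2)/9 = 99/9 = 11, a_3 = floor((10 + 3)/11) = 1.
  m_4 = 11*1 - 3 = 8, d_4 = (108 - 8^2)/11 = 44/11 = 4, a_4 = floor((10 + 8)/4) = 4.
  m_5 = 4*4 - 8 = 8, d_5 = (108 - 8^2)/4 = 44/4 = 11, a_5 = floor((10 + 8)/11) = 1.
  m_6 = 11*1 - 8 = 3, d_6 = (108 - 3^2)/11 = 99/11 = 9, a_6 = floor((10 + 3)/9) = 1.
  m_7 = 9*1 - 3 = 6, d_7 = (108 - 6^2)/9 = 72/9 = 8, a_7 = floor((10 + 6)/8) = 2.
  m_8 = 8*2 - 6 = 10, d_8 = (108 - 10^2)/8 = 8/8 = 1, a_8 = floor((10 + 10)/1) = 20.
  m_9 = 1*20 - 10 = 10, d_9 = (108 - 10^2)/1 = 8/1 = 8: (m_9, d_9) = (m_1, d_1) = (10, 8), so from here the quotients repeat a_1, ..., a_8; the period length is 8.
So sqrt(108) = [10; (2, 1, 1, 4, 1, 1, 2, 20)] with period length k = 8.
k is even, so the fundamental solution of x^2 - 108y^2 = 1 is (p_{k-1}, q_{k-1}) = (p_7, q_7); compute convergents through index 7.
Convergents (p_i = a_i*p_{i-1} + p_{i-2}, q_i = a_i*q_{i-1} + q_{i-2} with p_{-2}=0, p_{-1}=1, q_{-2}=1, q_{-1}=0):
  i=0: a_0=10, p_0 = 10*1 + 0 = 10, q_0 = 10*0 + 1 = 1.
  i=1: a_1=2, p_1 = 2*10 + 1 = 21, q_1 = 2*1 + 0 = 2.
  i=2: a_2=1, p_2 = 1*21 + 10 = 31, q_2 = 1*2 + 1 = 3.
  i=3: a_3=1, p_3 = 1*31 + 21 = 52, q_3 = 1*3 + 2 = 5.
  i=4: a_4=4, p_4 = 4*52 + 31 = 239, q_4 = 4*5 + 3 = 23.
  i=5: a_5=1, p_5 = 1*239 + 52 = 291, q_5 = 1*23 + 5 = 28.
  i=6: a_6=1, p_6 = 1*291 + 239 = 530, q_6 = 1*28 + 23 = 51.
  i=7: a_7=2, p_7 = 2*530 + 291 = 1351, q_7 = 2*51 + 28 = 130.
Check: 1351^2 - 108*130^2 = 1825201 - 1825200 = 1, so (x, y) = (1351, 130) solves the equation, and by the theorem it is the least positive solution.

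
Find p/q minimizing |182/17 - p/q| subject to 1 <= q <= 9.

Expand x = 182/17 as a continued fraction with the Euclidean algorithm:
  182 = 10*17 + 12, so a_0 = 10.
  17 = 1*12 + 5, so a_1 = 1.
  12 = 2*5 + 2, so a_2 = 2.
  5 = 2*2 + 1, so a_3 = 2.
  2 = 2*1 + 0, so a_4 = 2.
so x = [10; 1, 2, 2, 2].
Convergents (p_i = a_i*p_{i-1} + p_{i-2}, q_i = a_i*q_{i-1} + q_{i-2} with p_{-2}=0, p_{-1}=1, q_{-2}=1, q_{-1}=0), until the denominator exceeds 9:
  i=0: a_0=10, p_0 = 10*1 + 0 = 10, q_0 = 10*0 + 1 = 1.
  i=1: a_1=1, p_1 = 1*10 + 1 = 11, q_1 = 1*1 + 0 = 1.
  i=2: a_2=2, p_2 = 2*11 + 10 = 32, q_2 = 2*1 + 1 = 3.
  i=3: a_3=2, p_3 = 2*32 + 11 = 75, q_3 = 2*3 + 1 = 7.
  i=4: a_4=2, p_4 = 2*75 + 32 = 182, q_4 = 2*7 + 3 = 17.
q_4 = 17 > 9, so the last convergent with denominator <= 9 is p_3/q_3 = 75/7.
The closest fraction with denominator <= 9 is either p_3/q_3 or the intermediate fraction (k*p_3 + p_2)/(k*q_3 + q_2) with the largest k >= 1 whose denominator stays <= 9; these approach x as k grows, and every other convergent or intermediate fraction in range is farther away.
Largest k: floor((9 - q_2)/q_3) = floor((9 - 3)/7) = 0.
Since k = 0, no intermediate fraction beyond p_3/q_3 has denominator <= 9, so the convergent 75/7 is the closest (its error is |182*7 - 75*17|/(17*7) = 1/119).

75/7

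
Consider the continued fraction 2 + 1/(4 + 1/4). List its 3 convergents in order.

Using the convergent recurrence p_i = a_i*p_{i-1} + p_{i-2}, q_i = a_i*q_{i-1} + q_{i-2} with p_{-2}=0, p_{-1}=1, q_{-2}=1, q_{-1}=0:
  i=0: a_0=2, p_0 = 2*1 + 0 = 2, q_0 = 2*0 + 1 = 1.
  i=1: a_1=4, p_1 = 4*2 + 1 = 9, q_1 = 4*1 + 0 = 4.
  i=2: a_2=4, p_2 = 4*9 + 2 = 38, q_2 = 4*4 + 1 = 17.

2/1, 9/4, 38/17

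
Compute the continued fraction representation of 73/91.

[0; 1, 4, 18]

Run the Euclidean algorithm on 73 and 91; the successive quotients are the partial quotients a_0, a_1, ... (each step inverts the fractional part left over by the previous one):
  73 = 0*91 + 73, so a_0 = 0.
  91 = 1*73 + 18, so a_1 = 1.
  73 = 4*18 + 1, so a_2 = 4.
  18 = 18*1 + 0, so a_3 = 18.
The remainder reaches 0 after 4 divisions, so the expansion has 4 partial quotients, read off in order.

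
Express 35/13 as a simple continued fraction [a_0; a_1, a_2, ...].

Run the Euclidean algorithm on 35 and 13; the successive quotients are the partial quotients a_0, a_1, ... (each step inverts the fractional part left over by the previous one):
  35 = 2*13 + 9, so a_0 = 2.
  13 = 1*9 + 4, so a_1 = 1.
  9 = 2*4 + 1, so a_2 = 2.
  4 = 4*1 + 0, so a_3 = 4.
The remainder reaches 0 after 4 divisions, so the expansion has 4 partial quotients, read off in order.

[2; 1, 2, 4]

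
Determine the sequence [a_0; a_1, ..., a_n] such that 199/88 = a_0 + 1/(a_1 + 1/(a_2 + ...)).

[2; 3, 1, 4, 1, 3]

Run the Euclidean algorithm on 199 and 88; the successive quotients are the partial quotients a_0, a_1, ... (each step inverts the fractional part left over by the previous one):
  199 = 2*88 + 23, so a_0 = 2.
  88 = 3*23 + 19, so a_1 = 3.
  23 = 1*19 + 4, so a_2 = 1.
  19 = 4*4 + 3, so a_3 = 4.
  4 = 1*3 + 1, so a_4 = 1.
  3 = 3*1 + 0, so a_5 = 3.
The remainder reaches 0 after 6 divisions, so the expansion has 6 partial quotients, read off in order.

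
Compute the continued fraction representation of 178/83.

Run the Euclidean algorithm on 178 and 83; the successive quotients are the partial quotients a_0, a_1, ... (each step inverts the fractional part left over by the previous one):
  178 = 2*83 + 12, so a_0 = 2.
  83 = 6*12 + 11, so a_1 = 6.
  12 = 1*11 + 1, so a_2 = 1.
  11 = 11*1 + 0, so a_3 = 11.
The remainder reaches 0 after 4 divisions, so the expansion has 4 partial quotients, read off in order.

[2; 6, 1, 11]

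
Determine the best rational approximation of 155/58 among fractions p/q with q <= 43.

Expand x = 155/58 as a continued fraction with the Euclidean algorithm:
  155 = 2*58 + 39, so a_0 = 2.
  58 = 1*39 + 19, so a_1 = 1.
  39 = 2*19 + 1, so a_2 = 2.
  19 = 19*1 + 0, so a_3 = 19.
so x = [2; 1, 2, 19].
Convergents (p_i = a_i*p_{i-1} + p_{i-2}, q_i = a_i*q_{i-1} + q_{i-2} with p_{-2}=0, p_{-1}=1, q_{-2}=1, q_{-1}=0), until the denominator exceeds 43:
  i=0: a_0=2, p_0 = 2*1 + 0 = 2, q_0 = 2*0 + 1 = 1.
  i=1: a_1=1, p_1 = 1*2 + 1 = 3, q_1 = 1*1 + 0 = 1.
  i=2: a_2=2, p_2 = 2*3 + 2 = 8, q_2 = 2*1 + 1 = 3.
  i=3: a_3=19, p_3 = 19*8 + 3 = 155, q_3 = 19*3 + 1 = 58.
q_3 = 58 > 43, so the last convergent with denominator <= 43 is p_2/q_2 = 8/3.
The closest fraction with denominator <= 43 is either p_2/q_2 or the intermediate fraction (k*p_2 + p_1)/(k*q_2 + q_1) with the largest k >= 1 whose denominator stays <= 43; these approach x as k grows, and every other convergent or intermediate fraction in range is farther away.
Largest k: floor((43 - q_1)/q_2) = floor((43 - 1)/3) = 14.
That gives (14*8 + 3)/(14*3 + 1) = 115/43.
Compare the errors: |x - 8/3| = |155*3 - 8*58|/(58*3) = 1/174, and |x - 115/43| = |155*43 - 115*58|/(58*43) = 5/2494.
Cross-multiplying, 5*174 = 870 < 2494 = 1*2494, so 5/2494 is smaller: the intermediate fraction 115/43 is closer to x than 8/3.

115/43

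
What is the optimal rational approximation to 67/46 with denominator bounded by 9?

13/9

Expand x = 67/46 as a continued fraction with the Euclidean algorithm:
  67 = 1*46 + 21, so a_0 = 1.
  46 = 2*21 + 4, so a_1 = 2.
  21 = 5*4 + 1, so a_2 = 5.
  4 = 4*1 + 0, so a_3 = 4.
so x = [1; 2, 5, 4].
Convergents (p_i = a_i*p_{i-1} + p_{i-2}, q_i = a_i*q_{i-1} + q_{i-2} with p_{-2}=0, p_{-1}=1, q_{-2}=1, q_{-1}=0), until the denominator exceeds 9:
  i=0: a_0=1, p_0 = 1*1 + 0 = 1, q_0 = 1*0 + 1 = 1.
  i=1: a_1=2, p_1 = 2*1 + 1 = 3, q_1 = 2*1 + 0 = 2.
  i=2: a_2=5, p_2 = 5*3 + 1 = 16, q_2 = 5*2 + 1 = 11.
q_2 = 11 > 9, so the last convergent with denominator <= 9 is p_1/q_1 = 3/2.
The closest fraction with denominator <= 9 is either p_1/q_1 or the intermediate fraction (k*p_1 + p_0)/(k*q_1 + q_0) with the largest k >= 1 whose denominator stays <= 9; these approach x as k grows, and every other convergent or intermediate fraction in range is farther away.
Largest k: floor((9 - q_0)/q_1) = floor((9 - 1)/2) = 4.
That gives (4*3 + 1)/(4*2 + 1) = 13/9.
Compare the errors: |x - 3/2| = |67*2 - 3*46|/(46*2) = 4/92, and |x - 13/9| = |67*9 - 13*46|/(46*9) = 5/414.
Cross-multiplying, 5*92 = 460 < 1656 = 4*414, so 5/414 is smaller: the intermediate fraction 13/9 is closer to x than 3/2.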